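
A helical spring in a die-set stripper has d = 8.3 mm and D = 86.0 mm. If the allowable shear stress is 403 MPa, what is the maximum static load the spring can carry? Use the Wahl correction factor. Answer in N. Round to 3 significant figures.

923 N

C = D/d = 86.0/8.3 = 10.3614
K_W = (4C−1)/(4C−4) + 0.615/C = 40.446/37.446 + 0.0594 = 1.1395
τ_max = K·8FD/(πd³) → F_max = τ_allow·πd³/(8DK)
F_max = 403·π·8.3³/(8·86.0·1.1395) = 7.2392e+05/783.96 = 923.42 N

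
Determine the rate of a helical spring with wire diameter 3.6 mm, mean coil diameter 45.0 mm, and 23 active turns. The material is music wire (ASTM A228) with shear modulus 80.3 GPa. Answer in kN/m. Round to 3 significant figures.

0.804 kN/m

k = Gd⁴/(8D³N_a) = (80.3×10³ × 3.6⁴) / (8 × 45.0³ × 23)
  = 1.34873e+07 / 1.6767e+07 = 0.8044 N/mm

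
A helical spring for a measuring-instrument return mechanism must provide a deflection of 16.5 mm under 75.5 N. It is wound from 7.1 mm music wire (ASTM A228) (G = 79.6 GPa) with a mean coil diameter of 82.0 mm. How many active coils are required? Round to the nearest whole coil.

Required rate k = F/δ = 75.5/16.5 = 4.5758 N/mm
N_a = Gd⁴/(8D³k) = (79.6×10³ × 7.1⁴)/(8 × 82.0³ × 4.5758)
    = 2.02277e+08 / 2.01834e+07 = 10.02 → 10 coils

10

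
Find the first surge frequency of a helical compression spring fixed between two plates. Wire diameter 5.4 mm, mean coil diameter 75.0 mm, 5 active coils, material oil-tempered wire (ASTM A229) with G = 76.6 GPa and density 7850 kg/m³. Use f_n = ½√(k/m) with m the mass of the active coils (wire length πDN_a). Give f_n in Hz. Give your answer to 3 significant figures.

k = Gd⁴/(8D³N_a) = (76.6×10³)(5.4⁴)/(8·75.0³·5) = 3.8598 N/mm = 3859.8 N/m
Wire length L = πDN_a = π·75.0·5 = 1178.1 mm
m = ρ·(πd²/4)·L = 7850 × 22.902×10⁻⁶ m² × 1.1781 m = 0.2118 kg
f_n = ½√(k/m) = 0.5·√(3859.8/0.2118) = 0.5·√(18224) = 67.497 Hz

67.5 Hz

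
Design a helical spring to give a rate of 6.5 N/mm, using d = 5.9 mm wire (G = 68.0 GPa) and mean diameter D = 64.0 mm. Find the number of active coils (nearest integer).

6

N_a = Gd⁴/(8D³k) = (68.0×10³ × 5.9⁴)/(8 × 64.0³ × 6.5)
    = 8.23981e+07 / 1.36315e+07 = 6.045 → 6 coils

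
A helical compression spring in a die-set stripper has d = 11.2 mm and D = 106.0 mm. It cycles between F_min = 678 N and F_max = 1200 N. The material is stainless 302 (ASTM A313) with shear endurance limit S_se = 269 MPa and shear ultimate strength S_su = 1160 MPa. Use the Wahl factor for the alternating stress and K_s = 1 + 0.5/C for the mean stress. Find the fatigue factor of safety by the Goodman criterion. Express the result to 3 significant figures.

2.64

C = D/d = 106.0/11.2 = 9.4643; K_W = (4C−1)/(4C−4)+0.615/C = 1.1536; K_s = 1+0.5/C = 1.0528
F_a = (F_max−F_min)/2 = 261 N; F_m = (F_max+F_min)/2 = 939 N
τ_a = K_W·8F_aD/(πd³) = 1.1536 × 50.146 = 57.847 MPa
τ_m = K_s·8F_mD/(πd³) = 1.0528 × 180.41 = 189.94 MPa
Goodman: 1/n_f = τ_a/S_se + τ_m/S_su = 57.847/269 + 189.94/1160 = 0.21505 + 0.16374 = 0.37879
n_f = 1/0.37879 = 2.64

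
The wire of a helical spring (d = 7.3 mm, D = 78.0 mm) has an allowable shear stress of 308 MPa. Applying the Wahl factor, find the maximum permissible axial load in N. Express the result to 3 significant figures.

531 N

C = D/d = 78.0/7.3 = 10.6849
K_W = (4C−1)/(4C−4) + 0.615/C = 41.740/38.740 + 0.0576 = 1.1350
τ_max = K·8FD/(πd³) → F_max = τ_allow·πd³/(8DK)
F_max = 308·π·7.3³/(8·78.0·1.1350) = 3.7642e+05/708.24 = 531.48 N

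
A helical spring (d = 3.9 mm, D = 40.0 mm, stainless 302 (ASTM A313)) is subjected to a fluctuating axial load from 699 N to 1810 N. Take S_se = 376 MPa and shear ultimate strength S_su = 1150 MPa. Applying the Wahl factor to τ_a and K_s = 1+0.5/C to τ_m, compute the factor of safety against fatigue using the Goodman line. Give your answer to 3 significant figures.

C = D/d = 40.0/3.9 = 10.2564; K_W = (4C−1)/(4C−4)+0.615/C = 1.1410; K_s = 1+0.5/C = 1.0488
F_a = (F_max−F_min)/2 = 555.5 N; F_m = (F_max+F_min)/2 = 1254.5 N
τ_a = K_W·8F_aD/(πd³) = 1.1410 × 953.87 = 1088.4 MPa
τ_m = K_s·8F_mD/(πd³) = 1.0488 × 2154.2 = 2259.2 MPa
Goodman: 1/n_f = τ_a/S_se + τ_m/S_su = 1088.4/376 + 2259.2/1150 = 2.89457 + 1.96450 = 4.8591
n_f = 1/4.8591 = 0.2058

0.206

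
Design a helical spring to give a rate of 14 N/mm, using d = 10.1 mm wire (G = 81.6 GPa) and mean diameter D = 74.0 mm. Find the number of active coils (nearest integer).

19

N_a = Gd⁴/(8D³k) = (81.6×10³ × 10.1⁴)/(8 × 74.0³ × 14)
    = 8.49133e+08 / 4.53851e+07 = 18.71 → 19 coils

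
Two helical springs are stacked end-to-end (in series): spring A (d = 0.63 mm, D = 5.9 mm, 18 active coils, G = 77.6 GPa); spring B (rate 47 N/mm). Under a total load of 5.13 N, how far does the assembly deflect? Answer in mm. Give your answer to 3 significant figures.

k_A = Gd⁴/(8D³N_a) = (77.6×10³)(0.63⁴)/(8·5.9³·18) = 0.41334 N/mm
Series: 1/k_eq = 1/0.41334 + 1/47 = 2.4406; k_eq = 0.40973 N/mm
δ = F/k_eq = 5.13/0.40973 = 12.52 mm

12.5 mm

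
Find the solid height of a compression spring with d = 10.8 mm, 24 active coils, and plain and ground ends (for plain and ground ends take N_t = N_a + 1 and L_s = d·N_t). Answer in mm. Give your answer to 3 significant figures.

270 mm

plain and ground ends: N_t = N_a + 1 = 24 + 1 = 25
L_s = d·N_t = 10.8 × 25 = 270 mm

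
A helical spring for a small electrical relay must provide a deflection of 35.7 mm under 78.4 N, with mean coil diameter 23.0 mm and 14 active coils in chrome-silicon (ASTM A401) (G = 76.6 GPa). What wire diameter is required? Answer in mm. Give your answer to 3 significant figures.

2.50 mm

Required rate k = F/δ = 78.4/35.7 = 2.1961 N/mm
d = (8D³N_a·k / G)^(1/4) = (8·23.0³·14·2.1961 / (76.6×10³))^0.25
  = (39.068)^0.25 = 2.5001 mm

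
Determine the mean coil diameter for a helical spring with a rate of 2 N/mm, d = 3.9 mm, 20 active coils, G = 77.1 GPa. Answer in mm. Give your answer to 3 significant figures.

38.2 mm

D = (Gd⁴/(8N_a·k))^(1/3) = (77.1×10³·3.9⁴/(8·20·2))^(1/3)
  = (55739.5)^(1/3) = 38.1992 mm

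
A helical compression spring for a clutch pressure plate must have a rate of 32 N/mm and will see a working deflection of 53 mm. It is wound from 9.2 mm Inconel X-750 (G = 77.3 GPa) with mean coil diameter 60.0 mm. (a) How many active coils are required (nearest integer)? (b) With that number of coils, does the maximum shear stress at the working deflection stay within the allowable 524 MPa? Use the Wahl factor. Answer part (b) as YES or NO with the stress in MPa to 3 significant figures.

N_a = Gd⁴/(8D³k) = (77.3×10³)(9.2⁴)/(8·60.0³·32) = 10.01 → N_a = 10
Actual rate k = Gd⁴/(8D³·10) = 32.047 N/mm
Working load F = kδ = 32.047·53 = 1698.5 N
C = 60.0/9.2 = 6.5217; K_W = (4C−1)/(4C−4)+0.615/C = 1.2301
τ_max = K_W·8FD/(πd³) = 1.2301·333.27 = 409.96 MPa
τ_max ≤ 524 MPa → acceptable

(a) 10 coils; (b) YES, τ_max = 410 MPa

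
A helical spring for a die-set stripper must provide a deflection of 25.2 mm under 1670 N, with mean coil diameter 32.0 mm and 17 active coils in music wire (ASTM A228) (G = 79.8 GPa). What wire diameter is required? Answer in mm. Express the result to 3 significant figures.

7.80 mm

Required rate k = F/δ = 1670/25.2 = 66.27 N/mm
d = (8D³N_a·k / G)^(1/4) = (8·32.0³·17·66.27 / (79.8×10³))^0.25
  = (3700.9)^0.25 = 7.7997 mm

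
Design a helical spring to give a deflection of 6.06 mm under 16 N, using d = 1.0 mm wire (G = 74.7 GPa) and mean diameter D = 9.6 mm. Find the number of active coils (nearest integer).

Required rate k = F/δ = 16/6.06 = 2.6403 N/mm
N_a = Gd⁴/(8D³k) = (74.7×10³ × 1.0⁴)/(8 × 9.6³ × 2.6403)
    = 74700 / 18687.5 = 3.997 → 4 coils

4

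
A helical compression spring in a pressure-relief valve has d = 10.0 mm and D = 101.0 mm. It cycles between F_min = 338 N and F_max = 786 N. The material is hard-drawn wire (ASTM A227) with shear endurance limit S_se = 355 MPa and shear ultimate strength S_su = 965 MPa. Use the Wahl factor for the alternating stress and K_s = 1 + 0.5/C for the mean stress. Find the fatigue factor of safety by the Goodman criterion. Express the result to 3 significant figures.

2.92

C = D/d = 101.0/10.0 = 10.1000; K_W = (4C−1)/(4C−4)+0.615/C = 1.1433; K_s = 1+0.5/C = 1.0495
F_a = (F_max−F_min)/2 = 224 N; F_m = (F_max+F_min)/2 = 562 N
τ_a = K_W·8F_aD/(πd³) = 1.1433 × 57.612 = 65.868 MPa
τ_m = K_s·8F_mD/(πd³) = 1.0495 × 144.54 = 151.7 MPa
Goodman: 1/n_f = τ_a/S_se + τ_m/S_su = 65.868/355 + 151.7/965 = 0.18554 + 0.15720 = 0.34274
n_f = 1/0.34274 = 2.918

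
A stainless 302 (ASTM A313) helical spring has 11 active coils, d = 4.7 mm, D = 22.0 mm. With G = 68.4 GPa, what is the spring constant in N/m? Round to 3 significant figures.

35600 N/m

k = Gd⁴/(8D³N_a) = (68.4×10³ × 4.7⁴) / (8 × 22.0³ × 11)
  = 3.3377e+07 / 937024 = 35.62 N/mm = 35620 N/m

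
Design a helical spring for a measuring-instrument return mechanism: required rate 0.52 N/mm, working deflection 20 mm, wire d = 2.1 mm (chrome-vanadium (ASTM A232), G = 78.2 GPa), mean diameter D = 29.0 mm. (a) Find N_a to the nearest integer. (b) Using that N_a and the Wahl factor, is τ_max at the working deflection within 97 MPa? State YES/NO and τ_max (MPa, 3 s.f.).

(a) 15 coils; (b) YES, τ_max = 91.4 MPa

N_a = Gd⁴/(8D³k) = (78.2×10³)(2.1⁴)/(8·29.0³·0.52) = 14.99 → N_a = 15
Actual rate k = Gd⁴/(8D³·15) = 0.51965 N/mm
Working load F = kδ = 0.51965·20 = 10.393 N
C = 29.0/2.1 = 13.8095; K_W = (4C−1)/(4C−4)+0.615/C = 1.1031
τ_max = K_W·8FD/(πd³) = 1.1031·82.874 = 91.417 MPa
τ_max ≤ 97 MPa → acceptable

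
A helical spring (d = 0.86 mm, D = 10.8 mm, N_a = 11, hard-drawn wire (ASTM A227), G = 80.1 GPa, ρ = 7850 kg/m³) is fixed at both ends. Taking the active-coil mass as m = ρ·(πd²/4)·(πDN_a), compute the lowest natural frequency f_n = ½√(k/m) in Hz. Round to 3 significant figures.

k = Gd⁴/(8D³N_a) = (80.1×10³)(0.86⁴)/(8·10.8³·11) = 0.39525 N/mm = 395.25 N/m
Wire length L = πDN_a = π·10.8·11 = 373.22 mm
m = ρ·(πd²/4)·L = 7850 × 0.58088×10⁻⁶ m² × 0.37322 m = 0.0017019 kg
f_n = ½√(k/m) = 0.5·√(395.25/0.0017019) = 0.5·√(2.3225e+05) = 240.96 Hz

241 Hz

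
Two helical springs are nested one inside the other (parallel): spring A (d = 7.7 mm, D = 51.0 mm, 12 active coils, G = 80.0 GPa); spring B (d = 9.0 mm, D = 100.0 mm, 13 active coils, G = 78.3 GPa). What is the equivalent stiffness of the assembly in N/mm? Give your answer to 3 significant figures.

27.0 N/mm

k_A = Gd⁴/(8D³N_a) = (80.0×10³)(7.7⁴)/(8·51.0³·12) = 22.084 N/mm
k_B = Gd⁴/(8D³N_a) = (78.3×10³)(9.0⁴)/(8·100.0³·13) = 4.9397 N/mm
Parallel: k_eq = 22.084 + 4.9397 = 27.023 N/mm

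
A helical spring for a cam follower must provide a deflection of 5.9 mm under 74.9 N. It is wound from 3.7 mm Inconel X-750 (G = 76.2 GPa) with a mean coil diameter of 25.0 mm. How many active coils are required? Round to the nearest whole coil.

Required rate k = F/δ = 74.9/5.9 = 12.695 N/mm
N_a = Gd⁴/(8D³k) = (76.2×10³ × 3.7⁴)/(8 × 25.0³ × 12.695)
    = 1.42811e+07 / 1.58686e+06 = 9 → 9 coils

9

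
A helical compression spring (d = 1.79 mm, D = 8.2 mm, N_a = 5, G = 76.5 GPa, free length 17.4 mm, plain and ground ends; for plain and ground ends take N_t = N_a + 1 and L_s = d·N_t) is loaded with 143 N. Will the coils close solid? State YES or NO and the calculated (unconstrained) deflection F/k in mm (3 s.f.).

k = Gd⁴/(8D³N_a) = (76.5×10³)(1.79⁴)/(8·8.2³·5) = 35.61 N/mm
N_t = 6; L_s = 1.79·6 = 10.74 mm; δ_solid = L₀ − L_s = 17.4 − 10.74 = 6.66 mm
δ = F/k = 143/35.61 = 4.0157 mm
δ < δ_solid → spring does not go solid

NO, δ = 4.02 mm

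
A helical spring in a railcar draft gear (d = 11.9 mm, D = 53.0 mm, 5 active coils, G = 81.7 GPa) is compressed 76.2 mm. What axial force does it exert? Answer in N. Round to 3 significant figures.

k = Gd⁴/(8D³N_a) = (81.7×10³)(11.9⁴)/(8·53.0³·5) = 275.12 N/mm
F = k·δ = 275.12 × 76.2 = 20964 N

21000 N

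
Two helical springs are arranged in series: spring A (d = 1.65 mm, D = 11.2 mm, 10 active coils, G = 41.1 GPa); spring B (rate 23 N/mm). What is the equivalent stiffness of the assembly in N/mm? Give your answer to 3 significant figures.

k_A = Gd⁴/(8D³N_a) = (41.1×10³)(1.65⁴)/(8·11.2³·10) = 2.7104 N/mm
Series: 1/k_eq = 1/2.7104 + 1/23 = 0.41243; k_eq = 2.4247 N/mm

2.42 N/mm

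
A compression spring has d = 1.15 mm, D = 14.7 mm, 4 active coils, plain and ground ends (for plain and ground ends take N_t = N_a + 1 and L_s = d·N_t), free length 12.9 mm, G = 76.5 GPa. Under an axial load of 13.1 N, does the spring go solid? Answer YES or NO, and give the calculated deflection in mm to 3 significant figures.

k = Gd⁴/(8D³N_a) = (76.5×10³)(1.15⁴)/(8·14.7³·4) = 1.3163 N/mm
N_t = 5; L_s = 1.15·5 = 5.75 mm; δ_solid = L₀ − L_s = 12.9 − 5.75 = 7.15 mm
δ = F/k = 13.1/1.3163 = 9.9522 mm
δ ≥ δ_solid → spring goes solid

YES, δ = 9.95 mm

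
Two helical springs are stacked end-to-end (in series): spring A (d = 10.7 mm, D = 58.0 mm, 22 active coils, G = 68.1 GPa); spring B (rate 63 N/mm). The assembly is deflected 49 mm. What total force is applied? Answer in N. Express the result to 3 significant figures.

k_A = Gd⁴/(8D³N_a) = (68.1×10³)(10.7⁴)/(8·58.0³·22) = 25.995 N/mm
Series: 1/k_eq = 1/25.995 + 1/63 = 0.054342; k_eq = 18.402 N/mm
F = k_eq·δ = 18.402·49 = 901.69 N

902 N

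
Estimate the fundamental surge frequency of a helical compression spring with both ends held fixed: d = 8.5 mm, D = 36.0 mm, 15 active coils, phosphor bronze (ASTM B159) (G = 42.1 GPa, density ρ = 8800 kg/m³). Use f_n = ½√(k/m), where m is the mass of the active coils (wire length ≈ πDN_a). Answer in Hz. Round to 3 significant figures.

k = Gd⁴/(8D³N_a) = (42.1×10³)(8.5⁴)/(8·36.0³·15) = 39.253 N/mm = 39253 N/m
Wire length L = πDN_a = π·36.0·15 = 1696.5 mm
m = ρ·(πd²/4)·L = 8800 × 56.745×10⁻⁶ m² × 1.6965 m = 0.84714 kg
f_n = ½√(k/m) = 0.5·√(39253/0.84714) = 0.5·√(46336) = 107.63 Hz

108 Hz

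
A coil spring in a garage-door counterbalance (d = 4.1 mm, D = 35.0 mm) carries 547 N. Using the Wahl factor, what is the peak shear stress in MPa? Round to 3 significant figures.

829 MPa

Spring index C = D/d = 35.0/4.1 = 8.5366
K_W = (4C−1)/(4C−4) + 0.615/C = 33.146/30.146 + 0.0720 = 1.1716
τ₀ = 8FD/(πd³) = 8·547·35.0/(π·4.1³) = 153160/216.52 = 707.37 MPa
τ_max = K·τ₀ = 1.1716 × 707.37 = 828.72 MPa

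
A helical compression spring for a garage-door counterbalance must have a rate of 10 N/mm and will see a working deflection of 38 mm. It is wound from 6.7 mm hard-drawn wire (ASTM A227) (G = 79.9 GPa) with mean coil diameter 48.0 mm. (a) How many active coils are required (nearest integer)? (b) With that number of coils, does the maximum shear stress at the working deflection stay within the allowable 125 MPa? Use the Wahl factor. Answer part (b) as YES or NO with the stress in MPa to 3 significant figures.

(a) 18 coils; (b) NO, τ_max = 189 MPa

N_a = Gd⁴/(8D³k) = (79.9×10³)(6.7⁴)/(8·48.0³·10) = 18.2 → N_a = 18
Actual rate k = Gd⁴/(8D³·18) = 10.11 N/mm
Working load F = kδ = 10.11·38 = 384.19 N
C = 48.0/6.7 = 7.1642; K_W = (4C−1)/(4C−4)+0.615/C = 1.2075
τ_max = K_W·8FD/(πd³) = 1.2075·156.14 = 188.54 MPa
τ_max > 125 MPa → exceeds allowable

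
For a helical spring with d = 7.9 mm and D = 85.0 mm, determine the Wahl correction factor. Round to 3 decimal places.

1.134

C = D/d = 85.0/7.9 = 10.7595
K_W = (4C−1)/(4C−4) + 0.615/C = 42.038/39.038 + 0.0572 = 1.1340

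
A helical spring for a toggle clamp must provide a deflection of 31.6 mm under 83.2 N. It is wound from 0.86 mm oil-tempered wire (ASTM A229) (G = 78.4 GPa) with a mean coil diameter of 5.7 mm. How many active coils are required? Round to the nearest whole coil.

11

Required rate k = F/δ = 83.2/31.6 = 2.6329 N/mm
N_a = Gd⁴/(8D³k) = (78.4×10³ × 0.86⁴)/(8 × 5.7³ × 2.6329)
    = 42885.4 / 3900.77 = 10.99 → 11 coils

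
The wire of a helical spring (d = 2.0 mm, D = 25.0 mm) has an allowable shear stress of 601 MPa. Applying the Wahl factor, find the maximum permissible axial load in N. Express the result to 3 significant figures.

C = D/d = 25.0/2.0 = 12.5000
K_W = (4C−1)/(4C−4) + 0.615/C = 49.000/46.000 + 0.0492 = 1.1144
τ_max = K·8FD/(πd³) → F_max = τ_allow·πd³/(8DK)
F_max = 601·π·2.0³/(8·25.0·1.1144) = 15105/222.88 = 67.77 N

67.8 N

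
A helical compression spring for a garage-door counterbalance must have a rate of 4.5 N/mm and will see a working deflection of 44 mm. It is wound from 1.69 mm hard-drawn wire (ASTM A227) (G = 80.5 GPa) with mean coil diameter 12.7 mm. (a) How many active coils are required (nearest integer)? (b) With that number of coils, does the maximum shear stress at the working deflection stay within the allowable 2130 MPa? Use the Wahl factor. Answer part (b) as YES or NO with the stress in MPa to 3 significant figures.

N_a = Gd⁴/(8D³k) = (80.5×10³)(1.69⁴)/(8·12.7³·4.5) = 8.905 → N_a = 9
Actual rate k = Gd⁴/(8D³·9) = 4.4524 N/mm
Working load F = kδ = 4.4524·44 = 195.91 N
C = 12.7/1.69 = 7.5148; K_W = (4C−1)/(4C−4)+0.615/C = 1.1970
τ_max = K_W·8FD/(πd³) = 1.1970·1312.6 = 1571.1 MPa
τ_max ≤ 2130 MPa → acceptable

(a) 9 coils; (b) YES, τ_max = 1570 MPa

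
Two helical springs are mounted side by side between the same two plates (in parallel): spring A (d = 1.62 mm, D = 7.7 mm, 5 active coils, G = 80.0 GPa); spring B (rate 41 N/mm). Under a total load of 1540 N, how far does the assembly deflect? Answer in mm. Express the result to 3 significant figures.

21.6 mm

k_A = Gd⁴/(8D³N_a) = (80.0×10³)(1.62⁴)/(8·7.7³·5) = 30.173 N/mm
Parallel: k_eq = 30.173 + 41 = 71.173 N/mm
δ = F/k_eq = 1540/71.173 = 21.637 mm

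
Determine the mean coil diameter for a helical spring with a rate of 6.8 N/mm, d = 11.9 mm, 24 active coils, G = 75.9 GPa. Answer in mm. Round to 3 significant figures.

D = (Gd⁴/(8N_a·k))^(1/3) = (75.9×10³·11.9⁴/(8·24·6.8))^(1/3)
  = (1.16579e+06)^(1/3) = 105.2462 mm

105 mm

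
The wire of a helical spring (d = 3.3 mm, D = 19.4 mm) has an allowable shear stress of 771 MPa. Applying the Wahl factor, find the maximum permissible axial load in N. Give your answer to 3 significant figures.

C = D/d = 19.4/3.3 = 5.8788
K_W = (4C−1)/(4C−4) + 0.615/C = 22.515/19.515 + 0.1046 = 1.2583
τ_max = K·8FD/(πd³) → F_max = τ_allow·πd³/(8DK)
F_max = 771·π·3.3³/(8·19.4·1.2583) = 87045/195.29 = 445.71 N

446 N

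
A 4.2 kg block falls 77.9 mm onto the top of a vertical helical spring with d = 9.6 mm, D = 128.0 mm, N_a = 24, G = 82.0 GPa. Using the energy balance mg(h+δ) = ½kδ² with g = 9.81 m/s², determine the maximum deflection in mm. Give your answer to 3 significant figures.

k = Gd⁴/(8D³N_a) = (82.0×10³)(9.6⁴)/(8·128.0³·24) = 1.7297 N/mm
W = mg = 4.2 × 9.81 = 41.202 N
½kδ² − Wδ − Wh = 0 → δ = (W + √(W² + 2kWh))/k
δ = (41.202 + √(1697.6 + 11103.3))/1.7297 = (41.202 + 113.14)/1.7297 = 89.232 mm

89.2 mm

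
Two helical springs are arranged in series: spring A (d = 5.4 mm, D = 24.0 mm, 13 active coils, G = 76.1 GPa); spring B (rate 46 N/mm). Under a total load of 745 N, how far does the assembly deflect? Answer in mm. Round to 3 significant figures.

k_A = Gd⁴/(8D³N_a) = (76.1×10³)(5.4⁴)/(8·24.0³·13) = 45.008 N/mm
Series: 1/k_eq = 1/45.008 + 1/46 = 0.043957; k_eq = 22.749 N/mm
δ = F/k_eq = 745/22.749 = 32.748 mm

32.7 mm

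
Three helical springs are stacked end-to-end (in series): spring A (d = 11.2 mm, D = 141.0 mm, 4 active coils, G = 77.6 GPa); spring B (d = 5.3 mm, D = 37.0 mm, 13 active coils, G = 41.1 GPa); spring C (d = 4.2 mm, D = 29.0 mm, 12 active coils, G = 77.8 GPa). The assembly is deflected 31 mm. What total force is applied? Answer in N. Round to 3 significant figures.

93.2 N

k_A = Gd⁴/(8D³N_a) = (77.6×10³)(11.2⁴)/(8·141.0³·4) = 13.612 N/mm
k_B = Gd⁴/(8D³N_a) = (41.1×10³)(5.3⁴)/(8·37.0³·13) = 6.1561 N/mm
k_C = Gd⁴/(8D³N_a) = (77.8×10³)(4.2⁴)/(8·29.0³·12) = 10.34 N/mm
Series: 1/k_eq = 1/13.612 + 1/6.1561 + 1/10.34 = 0.33262; k_eq = 3.0065 N/mm
F = k_eq·δ = 3.0065·31 = 93.2 N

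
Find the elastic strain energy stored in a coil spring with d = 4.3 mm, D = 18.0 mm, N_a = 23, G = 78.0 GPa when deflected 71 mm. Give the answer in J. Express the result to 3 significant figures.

62.6 J

k = Gd⁴/(8D³N_a) = (78.0×10³)(4.3⁴)/(8·18.0³·23) = 24.85 N/mm
U = ½kδ² = 0.5 × 24.85 × 71² = 62635 N·mm = 62.635 J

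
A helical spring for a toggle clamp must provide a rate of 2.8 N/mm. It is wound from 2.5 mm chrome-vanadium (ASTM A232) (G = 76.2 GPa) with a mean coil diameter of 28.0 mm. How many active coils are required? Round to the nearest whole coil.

6

N_a = Gd⁴/(8D³k) = (76.2×10³ × 2.5⁴)/(8 × 28.0³ × 2.8)
    = 2.97656e+06 / 491725 = 6.053 → 6 coils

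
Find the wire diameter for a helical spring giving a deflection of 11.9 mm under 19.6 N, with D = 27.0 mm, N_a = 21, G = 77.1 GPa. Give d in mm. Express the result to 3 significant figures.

Required rate k = F/δ = 19.6/11.9 = 1.6471 N/mm
d = (8D³N_a·k / G)^(1/4) = (8·27.0³·21·1.6471 / (77.1×10³))^0.25
  = (70.641)^0.25 = 2.8991 mm

2.90 mm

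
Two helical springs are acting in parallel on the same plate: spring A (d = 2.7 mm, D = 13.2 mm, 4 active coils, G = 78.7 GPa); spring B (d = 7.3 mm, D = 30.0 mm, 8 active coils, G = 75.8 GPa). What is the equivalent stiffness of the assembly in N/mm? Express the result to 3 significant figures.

181 N/mm

k_A = Gd⁴/(8D³N_a) = (78.7×10³)(2.7⁴)/(8·13.2³·4) = 56.827 N/mm
k_B = Gd⁴/(8D³N_a) = (75.8×10³)(7.3⁴)/(8·30.0³·8) = 124.57 N/mm
Parallel: k_eq = 56.827 + 124.57 = 181.4 N/mm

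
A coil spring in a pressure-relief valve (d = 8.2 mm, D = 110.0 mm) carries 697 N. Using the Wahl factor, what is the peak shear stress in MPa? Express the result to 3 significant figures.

392 MPa

Spring index C = D/d = 110.0/8.2 = 13.4146
K_W = (4C−1)/(4C−4) + 0.615/C = 52.659/49.659 + 0.0458 = 1.1063
τ₀ = 8FD/(πd³) = 8·697·110.0/(π·8.2³) = 613360/1732.2 = 354.1 MPa
τ_max = K·τ₀ = 1.1063 × 354.1 = 391.72 MPa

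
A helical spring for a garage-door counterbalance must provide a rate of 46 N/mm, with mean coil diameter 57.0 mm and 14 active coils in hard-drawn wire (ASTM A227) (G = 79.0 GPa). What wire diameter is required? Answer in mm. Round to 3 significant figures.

d = (8D³N_a·k / G)^(1/4) = (8·57.0³·14·46 / (79.0×10³))^0.25
  = (12077)^0.25 = 10.4832 mm

10.5 mm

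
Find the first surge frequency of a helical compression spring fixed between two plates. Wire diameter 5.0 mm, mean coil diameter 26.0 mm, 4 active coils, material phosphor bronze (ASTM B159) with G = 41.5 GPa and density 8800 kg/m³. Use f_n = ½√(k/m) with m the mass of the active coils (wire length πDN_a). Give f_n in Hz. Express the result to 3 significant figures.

k = Gd⁴/(8D³N_a) = (41.5×10³)(5.0⁴)/(8·26.0³·4) = 46.117 N/mm = 46117 N/m
Wire length L = πDN_a = π·26.0·4 = 326.73 mm
m = ρ·(πd²/4)·L = 8800 × 19.635×10⁻⁶ m² × 0.32673 m = 0.056454 kg
f_n = ½√(k/m) = 0.5·√(46117/0.056454) = 0.5·√(8.1689e+05) = 451.91 Hz

452 Hz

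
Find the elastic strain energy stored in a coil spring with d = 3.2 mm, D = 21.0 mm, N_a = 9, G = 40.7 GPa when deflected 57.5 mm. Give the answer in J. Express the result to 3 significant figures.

10.6 J

k = Gd⁴/(8D³N_a) = (40.7×10³)(3.2⁴)/(8·21.0³·9) = 6.4004 N/mm
U = ½kδ² = 0.5 × 6.4004 × 57.5² = 10581 N·mm = 10.581 J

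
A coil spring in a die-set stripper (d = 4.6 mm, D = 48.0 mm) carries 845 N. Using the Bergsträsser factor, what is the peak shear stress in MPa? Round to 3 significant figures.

Spring index C = D/d = 48.0/4.6 = 10.4348
K_B = (4C+2)/(4C−3) = 43.739/38.739 = 1.1291
τ₀ = 8FD/(πd³) = 8·845·48.0/(π·4.6³) = 324480/305.79 = 1061.1 MPa
τ_max = K·τ₀ = 1.1291 × 1061.1 = 1198.1 MPa

1200 MPa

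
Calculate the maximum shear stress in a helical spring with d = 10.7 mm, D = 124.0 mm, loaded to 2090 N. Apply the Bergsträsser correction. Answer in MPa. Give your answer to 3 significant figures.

Spring index C = D/d = 124.0/10.7 = 11.5888
K_B = (4C+2)/(4C−3) = 48.355/43.355 = 1.1153
τ₀ = 8FD/(πd³) = 8·2090·124.0/(π·10.7³) = 2.07328e+06/3848.6 = 538.71 MPa
τ_max = K·τ₀ = 1.1153 × 538.71 = 600.84 MPa

601 MPa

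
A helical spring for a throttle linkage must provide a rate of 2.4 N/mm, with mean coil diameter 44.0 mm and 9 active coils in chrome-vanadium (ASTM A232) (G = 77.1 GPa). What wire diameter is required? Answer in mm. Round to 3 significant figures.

3.72 mm

d = (8D³N_a·k / G)^(1/4) = (8·44.0³·9·2.4 / (77.1×10³))^0.25
  = (190.92)^0.25 = 3.7172 mm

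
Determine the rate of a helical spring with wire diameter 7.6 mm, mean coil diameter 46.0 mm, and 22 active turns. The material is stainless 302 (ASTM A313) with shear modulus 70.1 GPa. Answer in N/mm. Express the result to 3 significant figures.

13.7 N/mm

k = Gd⁴/(8D³N_a) = (70.1×10³ × 7.6⁴) / (8 × 46.0³ × 22)
  = 2.33869e+08 / 1.71311e+07 = 13.652 N/mm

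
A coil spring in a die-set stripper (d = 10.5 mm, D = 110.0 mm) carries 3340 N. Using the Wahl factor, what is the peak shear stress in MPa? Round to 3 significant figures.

Spring index C = D/d = 110.0/10.5 = 10.4762
K_W = (4C−1)/(4C−4) + 0.615/C = 40.905/37.905 + 0.0587 = 1.1379
τ₀ = 8FD/(πd³) = 8·3340·110.0/(π·10.5³) = 2.9392e+06/3636.8 = 808.19 MPa
τ_max = K·τ₀ = 1.1379 × 808.19 = 919.59 MPa

920 MPa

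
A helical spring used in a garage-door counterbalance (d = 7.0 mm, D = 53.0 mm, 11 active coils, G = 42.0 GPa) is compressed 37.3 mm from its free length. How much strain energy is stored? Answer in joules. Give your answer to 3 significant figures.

5.35 J

k = Gd⁴/(8D³N_a) = (42.0×10³)(7.0⁴)/(8·53.0³·11) = 7.6972 N/mm
U = ½kδ² = 0.5 × 7.6972 × 37.3² = 5354.5 N·mm = 5.3545 J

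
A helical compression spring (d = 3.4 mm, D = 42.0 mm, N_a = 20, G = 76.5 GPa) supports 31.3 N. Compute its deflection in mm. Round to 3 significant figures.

k = Gd⁴/(8D³N_a) = (76.5×10³)(3.4⁴)/(8·42.0³·20) = 0.8624 N/mm
δ = F/k = 31.3 / 0.8624 = 36.294 mm

36.3 mm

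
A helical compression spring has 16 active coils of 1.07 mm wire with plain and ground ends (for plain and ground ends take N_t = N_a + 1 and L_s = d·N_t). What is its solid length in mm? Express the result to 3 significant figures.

18.2 mm

plain and ground ends: N_t = N_a + 1 = 16 + 1 = 17
L_s = d·N_t = 1.07 × 17 = 18.19 mm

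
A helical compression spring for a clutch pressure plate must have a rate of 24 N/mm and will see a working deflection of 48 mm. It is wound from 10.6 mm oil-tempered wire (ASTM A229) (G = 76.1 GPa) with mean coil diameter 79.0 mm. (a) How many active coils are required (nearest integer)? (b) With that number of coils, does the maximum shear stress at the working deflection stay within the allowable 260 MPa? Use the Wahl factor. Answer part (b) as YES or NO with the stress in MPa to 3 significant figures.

N_a = Gd⁴/(8D³k) = (76.1×10³)(10.6⁴)/(8·79.0³·24) = 10.15 → N_a = 10
Actual rate k = Gd⁴/(8D³·10) = 24.358 N/mm
Working load F = kδ = 24.358·48 = 1169.2 N
C = 79.0/10.6 = 7.4528; K_W = (4C−1)/(4C−4)+0.615/C = 1.1987
τ_max = K_W·8FD/(πd³) = 1.1987·197.48 = 236.73 MPa
τ_max ≤ 260 MPa → acceptable

(a) 10 coils; (b) YES, τ_max = 237 MPa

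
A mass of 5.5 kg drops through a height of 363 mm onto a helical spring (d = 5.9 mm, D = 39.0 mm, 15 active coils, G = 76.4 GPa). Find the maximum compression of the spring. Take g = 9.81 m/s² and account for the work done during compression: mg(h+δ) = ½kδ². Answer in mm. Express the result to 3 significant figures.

59.2 mm

k = Gd⁴/(8D³N_a) = (76.4×10³)(5.9⁴)/(8·39.0³·15) = 13.005 N/mm
W = mg = 5.5 × 9.81 = 53.955 N
½kδ² − Wδ − Wh = 0 → δ = (W + √(W² + 2kWh))/k
δ = (53.955 + √(2911.1 + 509442))/13.005 = (53.955 + 715.79)/13.005 = 59.186 mm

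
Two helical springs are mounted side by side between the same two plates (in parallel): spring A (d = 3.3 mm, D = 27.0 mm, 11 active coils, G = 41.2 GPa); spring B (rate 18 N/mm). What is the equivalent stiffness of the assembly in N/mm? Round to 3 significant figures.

20.8 N/mm

k_A = Gd⁴/(8D³N_a) = (41.2×10³)(3.3⁴)/(8·27.0³·11) = 2.8208 N/mm
Parallel: k_eq = 2.8208 + 18 = 20.821 N/mm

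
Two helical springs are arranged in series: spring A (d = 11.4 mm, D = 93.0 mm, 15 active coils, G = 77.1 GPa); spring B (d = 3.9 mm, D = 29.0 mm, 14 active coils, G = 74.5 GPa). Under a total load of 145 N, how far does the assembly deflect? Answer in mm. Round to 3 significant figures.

33.7 mm

k_A = Gd⁴/(8D³N_a) = (77.1×10³)(11.4⁴)/(8·93.0³·15) = 13.491 N/mm
k_B = Gd⁴/(8D³N_a) = (74.5×10³)(3.9⁴)/(8·29.0³·14) = 6.3096 N/mm
Series: 1/k_eq = 1/13.491 + 1/6.3096 = 0.23261; k_eq = 4.299 N/mm
δ = F/k_eq = 145/4.299 = 33.729 mm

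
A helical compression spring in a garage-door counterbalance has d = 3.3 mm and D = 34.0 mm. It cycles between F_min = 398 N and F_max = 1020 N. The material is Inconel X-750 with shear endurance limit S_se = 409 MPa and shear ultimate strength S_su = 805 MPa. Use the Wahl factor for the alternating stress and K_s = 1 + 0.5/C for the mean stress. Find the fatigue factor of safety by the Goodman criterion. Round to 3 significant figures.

C = D/d = 34.0/3.3 = 10.3030; K_W = (4C−1)/(4C−4)+0.615/C = 1.1403; K_s = 1+0.5/C = 1.0485
F_a = (F_max−F_min)/2 = 311 N; F_m = (F_max+F_min)/2 = 709 N
τ_a = K_W·8F_aD/(πd³) = 1.1403 × 749.27 = 854.4 MPa
τ_m = K_s·8F_mD/(πd³) = 1.0485 × 1708.1 = 1791 MPa
Goodman: 1/n_f = τ_a/S_se + τ_m/S_su = 854.4/409 + 1791/805 = 2.08899 + 2.22489 = 4.3139
n_f = 1/4.3139 = 0.2318

0.232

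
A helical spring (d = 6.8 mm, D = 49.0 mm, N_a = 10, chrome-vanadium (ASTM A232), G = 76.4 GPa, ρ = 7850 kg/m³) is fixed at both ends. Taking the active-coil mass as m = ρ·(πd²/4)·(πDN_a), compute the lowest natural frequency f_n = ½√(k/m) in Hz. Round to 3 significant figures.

99.4 Hz

k = Gd⁴/(8D³N_a) = (76.4×10³)(6.8⁴)/(8·49.0³·10) = 17.356 N/mm = 17356 N/m
Wire length L = πDN_a = π·49.0·10 = 1539.4 mm
m = ρ·(πd²/4)·L = 7850 × 36.317×10⁻⁶ m² × 1.5394 m = 0.43886 kg
f_n = ½√(k/m) = 0.5·√(17356/0.43886) = 0.5·√(39548) = 99.434 Hz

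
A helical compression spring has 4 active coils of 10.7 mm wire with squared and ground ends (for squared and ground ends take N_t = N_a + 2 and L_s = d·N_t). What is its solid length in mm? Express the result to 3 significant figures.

64.2 mm

squared and ground ends: N_t = N_a + 2 = 4 + 2 = 6
L_s = d·N_t = 10.7 × 6 = 64.2 mm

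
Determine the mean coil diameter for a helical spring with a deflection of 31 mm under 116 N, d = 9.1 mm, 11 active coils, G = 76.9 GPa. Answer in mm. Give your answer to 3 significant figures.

117 mm

Required rate k = F/δ = 116/31 = 3.7419 N/mm
D = (Gd⁴/(8N_a·k))^(1/3) = (76.9×10³·9.1⁴/(8·11·3.7419))^(1/3)
  = (1.60145e+06)^(1/3) = 116.9960 mm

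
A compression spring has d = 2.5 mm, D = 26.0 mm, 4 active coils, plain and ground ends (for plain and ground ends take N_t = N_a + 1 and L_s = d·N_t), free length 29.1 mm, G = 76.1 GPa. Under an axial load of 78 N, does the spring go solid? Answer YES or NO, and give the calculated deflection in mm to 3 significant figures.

NO, δ = 14.8 mm

k = Gd⁴/(8D³N_a) = (76.1×10³)(2.5⁴)/(8·26.0³·4) = 5.2854 N/mm
N_t = 5; L_s = 2.5·5 = 12.5 mm; δ_solid = L₀ − L_s = 29.1 − 12.5 = 16.6 mm
δ = F/k = 78/5.2854 = 14.758 mm
δ < δ_solid → spring does not go solid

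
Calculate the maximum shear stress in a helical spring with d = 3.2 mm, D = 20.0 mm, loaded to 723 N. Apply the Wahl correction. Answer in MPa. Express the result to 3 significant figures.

Spring index C = D/d = 20.0/3.2 = 6.2500
K_W = (4C−1)/(4C−4) + 0.615/C = 24.000/21.000 + 0.0984 = 1.2413
τ₀ = 8FD/(πd³) = 8·723·20.0/(π·3.2³) = 115680/102.94 = 1123.7 MPa
τ_max = K·τ₀ = 1.2413 × 1123.7 = 1394.8 MPa

1390 MPa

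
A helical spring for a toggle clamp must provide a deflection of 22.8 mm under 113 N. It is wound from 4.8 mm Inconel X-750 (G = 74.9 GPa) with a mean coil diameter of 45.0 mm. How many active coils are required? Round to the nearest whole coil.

11

Required rate k = F/δ = 113/22.8 = 4.9561 N/mm
N_a = Gd⁴/(8D³k) = (74.9×10³ × 4.8⁴)/(8 × 45.0³ × 4.9561)
    = 3.976e+07 / 3.61303e+06 = 11 → 11 coils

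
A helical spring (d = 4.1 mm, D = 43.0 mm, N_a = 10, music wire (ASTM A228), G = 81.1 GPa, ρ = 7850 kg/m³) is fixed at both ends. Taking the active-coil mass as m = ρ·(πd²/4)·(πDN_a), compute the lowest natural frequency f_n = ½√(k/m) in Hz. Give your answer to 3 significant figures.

80.2 Hz

k = Gd⁴/(8D³N_a) = (81.1×10³)(4.1⁴)/(8·43.0³·10) = 3.603 N/mm = 3603 N/m
Wire length L = πDN_a = π·43.0·10 = 1350.9 mm
m = ρ·(πd²/4)·L = 7850 × 13.203×10⁻⁶ m² × 1.3509 m = 0.14001 kg
f_n = ½√(k/m) = 0.5·√(3603/0.14001) = 0.5·√(25734) = 80.21 Hz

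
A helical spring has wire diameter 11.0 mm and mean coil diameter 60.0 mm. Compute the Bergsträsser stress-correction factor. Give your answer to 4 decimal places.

1.2657

C = D/d = 60.0/11.0 = 5.4545
K_B = (4C+2)/(4C−3) = 23.818/18.818 = 1.2657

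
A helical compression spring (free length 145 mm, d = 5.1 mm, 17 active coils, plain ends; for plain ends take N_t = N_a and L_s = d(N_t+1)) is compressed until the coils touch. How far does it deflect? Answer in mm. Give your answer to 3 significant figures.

53.2 mm

N_t = 17; L_s = 5.1·18 = 91.8 mm
δ_solid = L₀ − L_s = 145 − 91.8 = 53.2 mm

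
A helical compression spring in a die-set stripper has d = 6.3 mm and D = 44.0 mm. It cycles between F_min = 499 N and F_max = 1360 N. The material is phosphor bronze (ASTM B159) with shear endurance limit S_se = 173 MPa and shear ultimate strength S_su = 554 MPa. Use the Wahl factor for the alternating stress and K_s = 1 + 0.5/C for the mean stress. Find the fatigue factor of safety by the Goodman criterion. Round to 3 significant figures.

0.463

C = D/d = 44.0/6.3 = 6.9841; K_W = (4C−1)/(4C−4)+0.615/C = 1.2134; K_s = 1+0.5/C = 1.0716
F_a = (F_max−F_min)/2 = 430.5 N; F_m = (F_max+F_min)/2 = 929.5 N
τ_a = K_W·8F_aD/(πd³) = 1.2134 × 192.91 = 234.07 MPa
τ_m = K_s·8F_mD/(πd³) = 1.0716 × 416.51 = 446.32 MPa
Goodman: 1/n_f = τ_a/S_se + τ_m/S_su = 234.07/173 + 446.32/554 = 1.35300 + 0.80564 = 2.1586
n_f = 1/2.1586 = 0.4633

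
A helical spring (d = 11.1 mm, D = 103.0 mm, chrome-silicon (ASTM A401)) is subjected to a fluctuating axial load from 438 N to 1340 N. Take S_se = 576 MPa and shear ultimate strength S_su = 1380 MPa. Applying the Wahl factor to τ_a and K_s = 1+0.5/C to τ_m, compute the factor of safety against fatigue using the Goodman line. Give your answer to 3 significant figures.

C = D/d = 103.0/11.1 = 9.2793; K_W = (4C−1)/(4C−4)+0.615/C = 1.1569; K_s = 1+0.5/C = 1.0539
F_a = (F_max−F_min)/2 = 451 N; F_m = (F_max+F_min)/2 = 889 N
τ_a = K_W·8F_aD/(πd³) = 1.1569 × 86.494 = 100.06 MPa
τ_m = K_s·8F_mD/(πd³) = 1.0539 × 170.49 = 179.68 MPa
Goodman: 1/n_f = τ_a/S_se + τ_m/S_su = 100.06/576 + 179.68/1380 = 0.17372 + 0.13020 = 0.30392
n_f = 1/0.30392 = 3.29

3.29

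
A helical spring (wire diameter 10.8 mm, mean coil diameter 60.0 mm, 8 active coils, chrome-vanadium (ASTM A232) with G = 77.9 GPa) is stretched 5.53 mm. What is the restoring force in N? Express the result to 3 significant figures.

k = Gd⁴/(8D³N_a) = (77.9×10³)(10.8⁴)/(8·60.0³·8) = 76.665 N/mm
F = k·δ = 76.665 × 5.53 = 423.96 N

424 N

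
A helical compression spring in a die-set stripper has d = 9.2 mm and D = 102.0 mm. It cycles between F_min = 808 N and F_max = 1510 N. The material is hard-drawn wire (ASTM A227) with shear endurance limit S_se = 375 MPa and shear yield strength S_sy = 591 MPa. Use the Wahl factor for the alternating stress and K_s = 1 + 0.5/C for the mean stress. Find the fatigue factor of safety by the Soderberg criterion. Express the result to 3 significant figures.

0.965

C = D/d = 102.0/9.2 = 11.0870; K_W = (4C−1)/(4C−4)+0.615/C = 1.1298; K_s = 1+0.5/C = 1.0451
F_a = (F_max−F_min)/2 = 351 N; F_m = (F_max+F_min)/2 = 1159 N
τ_a = K_W·8F_aD/(πd³) = 1.1298 × 117.08 = 132.28 MPa
τ_m = K_s·8F_mD/(πd³) = 1.0451 × 386.6 = 404.03 MPa
Soderberg: 1/n_f = τ_a/S_se + τ_m/S_sy = 132.28/375 + 404.03/591 = 0.35275 + 0.68364 = 1.0364
n_f = 1/1.0364 = 0.9649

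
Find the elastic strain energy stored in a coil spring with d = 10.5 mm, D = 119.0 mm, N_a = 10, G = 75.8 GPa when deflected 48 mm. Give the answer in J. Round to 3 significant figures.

k = Gd⁴/(8D³N_a) = (75.8×10³)(10.5⁴)/(8·119.0³·10) = 6.8343 N/mm
U = ½kδ² = 0.5 × 6.8343 × 48² = 7873.1 N·mm = 7.8731 J

7.87 J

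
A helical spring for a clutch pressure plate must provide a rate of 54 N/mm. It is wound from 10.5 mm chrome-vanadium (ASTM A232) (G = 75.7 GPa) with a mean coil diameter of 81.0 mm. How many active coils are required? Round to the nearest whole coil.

4

N_a = Gd⁴/(8D³k) = (75.7×10³ × 10.5⁴)/(8 × 81.0³ × 54)
    = 9.20138e+08 / 2.29583e+08 = 4.008 → 4 coils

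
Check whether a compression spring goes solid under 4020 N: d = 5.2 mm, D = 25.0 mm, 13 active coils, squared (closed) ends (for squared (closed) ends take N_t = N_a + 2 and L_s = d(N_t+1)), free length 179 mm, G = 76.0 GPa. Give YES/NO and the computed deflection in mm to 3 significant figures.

k = Gd⁴/(8D³N_a) = (76.0×10³)(5.2⁴)/(8·25.0³·13) = 34.196 N/mm
N_t = 15; L_s = 5.2·16 = 83.2 mm; δ_solid = L₀ − L_s = 179 − 83.2 = 95.8 mm
δ = F/k = 4020/34.196 = 117.56 mm
δ ≥ δ_solid → spring goes solid

YES, δ = 118 mm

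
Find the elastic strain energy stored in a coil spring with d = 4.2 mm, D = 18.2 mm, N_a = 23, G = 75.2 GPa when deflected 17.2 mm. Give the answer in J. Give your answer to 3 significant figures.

k = Gd⁴/(8D³N_a) = (75.2×10³)(4.2⁴)/(8·18.2³·23) = 21.095 N/mm
U = ½kδ² = 0.5 × 21.095 × 17.2² = 3120.4 N·mm = 3.1204 J

3.12 J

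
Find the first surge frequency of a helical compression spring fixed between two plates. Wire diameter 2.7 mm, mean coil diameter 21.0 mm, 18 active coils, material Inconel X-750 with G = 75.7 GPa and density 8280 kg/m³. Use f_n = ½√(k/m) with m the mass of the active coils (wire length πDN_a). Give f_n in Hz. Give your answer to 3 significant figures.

k = Gd⁴/(8D³N_a) = (75.7×10³)(2.7⁴)/(8·21.0³·18) = 3.0167 N/mm = 3016.7 N/m
Wire length L = πDN_a = π·21.0·18 = 1187.5 mm
m = ρ·(πd²/4)·L = 8280 × 5.7256×10⁻⁶ m² × 1.1875 m = 0.056298 kg
f_n = ½√(k/m) = 0.5·√(3016.7/0.056298) = 0.5·√(53585) = 115.74 Hz

116 Hz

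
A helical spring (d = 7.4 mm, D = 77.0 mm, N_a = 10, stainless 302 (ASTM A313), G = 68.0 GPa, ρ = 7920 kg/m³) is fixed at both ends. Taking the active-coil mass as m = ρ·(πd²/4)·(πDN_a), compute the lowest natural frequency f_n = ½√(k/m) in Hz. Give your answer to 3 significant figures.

k = Gd⁴/(8D³N_a) = (68.0×10³)(7.4⁴)/(8·77.0³·10) = 5.5831 N/mm = 5583.1 N/m
Wire length L = πDN_a = π·77.0·10 = 2419 mm
m = ρ·(πd²/4)·L = 7920 × 43.008×10⁻⁶ m² × 2.419 m = 0.82398 kg
f_n = ½√(k/m) = 0.5·√(5583.1/0.82398) = 0.5·√(6775.7) = 41.157 Hz

41.2 Hz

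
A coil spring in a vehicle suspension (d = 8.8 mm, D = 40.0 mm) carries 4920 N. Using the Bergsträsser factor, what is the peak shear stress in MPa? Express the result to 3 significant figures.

Spring index C = D/d = 40.0/8.8 = 4.5455
K_B = (4C+2)/(4C−3) = 20.182/15.182 = 1.3293
τ₀ = 8FD/(πd³) = 8·4920·40.0/(π·8.8³) = 1.5744e+06/2140.9 = 735.39 MPa
τ_max = K·τ₀ = 1.3293 × 735.39 = 977.58 MPa

978 MPa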